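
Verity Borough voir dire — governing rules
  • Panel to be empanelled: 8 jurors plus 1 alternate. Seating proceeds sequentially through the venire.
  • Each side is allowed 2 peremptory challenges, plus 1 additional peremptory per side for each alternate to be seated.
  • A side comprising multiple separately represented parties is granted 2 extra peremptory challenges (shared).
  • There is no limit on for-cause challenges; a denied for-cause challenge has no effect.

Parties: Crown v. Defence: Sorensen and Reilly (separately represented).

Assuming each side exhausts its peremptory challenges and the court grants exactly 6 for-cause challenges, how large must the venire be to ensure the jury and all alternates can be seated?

23

Seats to fill: 8 + 1 alternates = 9.
Peremptories — Crown: 2 + 1×1 = 3; Defence: 2 + 1×1 + 2 = 5; total 8.
For-cause removals: 6.
Minimum venire: 9 + 8 + 6 = 23.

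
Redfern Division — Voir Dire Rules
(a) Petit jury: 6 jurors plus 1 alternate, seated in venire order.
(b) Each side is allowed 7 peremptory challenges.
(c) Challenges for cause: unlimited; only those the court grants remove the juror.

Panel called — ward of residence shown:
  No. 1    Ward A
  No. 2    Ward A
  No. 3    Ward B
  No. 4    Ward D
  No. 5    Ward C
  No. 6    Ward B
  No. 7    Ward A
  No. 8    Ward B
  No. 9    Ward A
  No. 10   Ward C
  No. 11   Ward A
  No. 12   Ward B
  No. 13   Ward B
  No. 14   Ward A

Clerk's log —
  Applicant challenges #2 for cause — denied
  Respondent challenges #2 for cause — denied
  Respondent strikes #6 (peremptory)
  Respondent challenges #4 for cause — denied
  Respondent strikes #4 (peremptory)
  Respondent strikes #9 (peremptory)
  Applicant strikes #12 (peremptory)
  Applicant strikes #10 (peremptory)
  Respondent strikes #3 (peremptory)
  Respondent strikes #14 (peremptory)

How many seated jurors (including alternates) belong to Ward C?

1

Removed: #3, #4, #6, #9, #10, #12, #14.
Seated (7 incl. alternates): #1, #2, #5, #7, #8, #11, #13.
Of those, in Ward C: #5 → 1.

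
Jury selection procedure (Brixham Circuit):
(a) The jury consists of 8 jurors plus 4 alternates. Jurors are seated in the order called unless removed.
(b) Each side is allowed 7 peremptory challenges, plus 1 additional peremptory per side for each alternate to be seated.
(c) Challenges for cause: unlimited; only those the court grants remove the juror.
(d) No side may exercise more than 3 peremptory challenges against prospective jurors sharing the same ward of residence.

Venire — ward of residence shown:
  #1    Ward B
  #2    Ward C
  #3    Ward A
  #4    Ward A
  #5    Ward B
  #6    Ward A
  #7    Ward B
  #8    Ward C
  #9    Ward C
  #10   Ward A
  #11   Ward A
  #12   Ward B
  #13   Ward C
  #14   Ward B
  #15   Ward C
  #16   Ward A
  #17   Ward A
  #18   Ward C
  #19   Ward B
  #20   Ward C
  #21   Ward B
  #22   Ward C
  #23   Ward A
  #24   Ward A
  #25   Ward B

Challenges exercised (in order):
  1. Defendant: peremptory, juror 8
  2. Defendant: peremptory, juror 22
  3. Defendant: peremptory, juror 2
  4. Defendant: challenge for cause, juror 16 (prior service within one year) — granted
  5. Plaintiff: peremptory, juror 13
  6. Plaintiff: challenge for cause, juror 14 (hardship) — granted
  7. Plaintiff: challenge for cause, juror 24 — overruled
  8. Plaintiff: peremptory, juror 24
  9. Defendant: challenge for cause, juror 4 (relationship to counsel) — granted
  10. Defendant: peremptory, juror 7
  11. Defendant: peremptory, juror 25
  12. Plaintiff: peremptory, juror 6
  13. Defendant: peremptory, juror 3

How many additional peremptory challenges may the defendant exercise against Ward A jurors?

2

Defendant peremptories so far: #8, #22, #2, #7, #25, #3 — 6 of 11 used, 5 left overall.
Against Ward A: #3 — 1 used; per-ward cap 3 leaves 2.
Binding limit: min(5, 2) = 2.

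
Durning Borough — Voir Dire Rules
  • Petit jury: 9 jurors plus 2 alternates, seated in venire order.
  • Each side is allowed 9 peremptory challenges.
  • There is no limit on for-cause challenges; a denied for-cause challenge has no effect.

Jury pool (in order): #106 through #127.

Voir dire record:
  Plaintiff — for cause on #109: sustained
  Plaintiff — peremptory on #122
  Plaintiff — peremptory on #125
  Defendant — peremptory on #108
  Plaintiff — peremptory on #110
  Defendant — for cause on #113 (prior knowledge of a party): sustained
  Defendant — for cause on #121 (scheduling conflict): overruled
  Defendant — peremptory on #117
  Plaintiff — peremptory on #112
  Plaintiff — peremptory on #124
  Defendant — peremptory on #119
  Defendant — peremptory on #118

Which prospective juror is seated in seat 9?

123

Removed: #108, #109, #110, #112, #113, #117, #118, #119, #122, #124, #125. (#121 stays — for-cause denied.)
Seating in order: seats 1–9 → #106, #107, #111, #114, #115, #116, #120, #121, #123; alternates → #126, #127.
So seat 9 is #123.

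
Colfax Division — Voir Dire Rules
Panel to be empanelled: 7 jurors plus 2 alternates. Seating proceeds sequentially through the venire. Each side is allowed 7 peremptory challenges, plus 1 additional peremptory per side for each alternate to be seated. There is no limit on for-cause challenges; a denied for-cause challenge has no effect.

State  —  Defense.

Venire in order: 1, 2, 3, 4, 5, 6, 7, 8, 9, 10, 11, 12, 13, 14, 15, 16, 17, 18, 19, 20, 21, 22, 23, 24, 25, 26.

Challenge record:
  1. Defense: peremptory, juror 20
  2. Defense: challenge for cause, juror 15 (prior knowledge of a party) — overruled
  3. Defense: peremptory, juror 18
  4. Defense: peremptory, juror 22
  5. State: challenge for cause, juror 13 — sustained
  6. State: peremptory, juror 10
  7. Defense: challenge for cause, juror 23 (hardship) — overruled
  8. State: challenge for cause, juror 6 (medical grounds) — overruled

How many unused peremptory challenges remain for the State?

8

State allotment: 7 base + 1 × 2 alternates = 9.
State peremptories used: #10 — 1 (for-cause on #13, #6 don't count).
Remaining: 9 − 1 = 8.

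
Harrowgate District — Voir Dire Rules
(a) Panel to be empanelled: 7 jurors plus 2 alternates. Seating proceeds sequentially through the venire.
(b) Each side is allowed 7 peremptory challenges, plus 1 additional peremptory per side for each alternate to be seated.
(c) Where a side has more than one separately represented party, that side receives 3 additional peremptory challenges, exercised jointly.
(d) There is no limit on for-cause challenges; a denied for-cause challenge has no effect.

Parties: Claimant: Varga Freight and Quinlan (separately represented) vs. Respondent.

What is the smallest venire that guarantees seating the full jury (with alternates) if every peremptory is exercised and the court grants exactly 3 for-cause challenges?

33

Seats to fill: 7 + 2 alternates = 9.
Peremptories — Claimant: 7 + 1×2 + 3 = 12; Respondent: 7 + 1×2 = 9; total 21.
For-cause removals: 3.
Minimum venire: 9 + 21 + 3 = 33.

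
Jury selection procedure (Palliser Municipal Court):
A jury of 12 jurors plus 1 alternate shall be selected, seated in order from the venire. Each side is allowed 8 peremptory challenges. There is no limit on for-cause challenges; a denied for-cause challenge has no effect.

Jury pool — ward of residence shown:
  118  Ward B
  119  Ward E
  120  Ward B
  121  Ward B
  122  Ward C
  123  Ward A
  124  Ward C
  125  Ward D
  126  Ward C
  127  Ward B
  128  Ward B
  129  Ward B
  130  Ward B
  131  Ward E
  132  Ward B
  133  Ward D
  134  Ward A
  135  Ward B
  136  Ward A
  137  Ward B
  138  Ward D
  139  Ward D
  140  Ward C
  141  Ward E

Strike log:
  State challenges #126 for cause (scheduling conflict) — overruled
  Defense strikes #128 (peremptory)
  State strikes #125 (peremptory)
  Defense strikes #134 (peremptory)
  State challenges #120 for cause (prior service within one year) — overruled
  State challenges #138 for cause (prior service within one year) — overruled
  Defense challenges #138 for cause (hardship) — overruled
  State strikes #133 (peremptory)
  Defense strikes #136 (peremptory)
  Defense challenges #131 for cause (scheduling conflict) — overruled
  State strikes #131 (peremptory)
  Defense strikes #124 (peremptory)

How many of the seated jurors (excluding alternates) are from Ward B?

Removed: #124, #125, #128, #131, #133, #134, #136.
Seated jurors 1–12: #118, #119, #120, #121, #122, #123, #126, #127, #129, #130, #132, #135 (alternates #137 not counted).
Of those, in Ward B: #118, #120, #121, #127, #129, #130, #132, #135 → 8.

8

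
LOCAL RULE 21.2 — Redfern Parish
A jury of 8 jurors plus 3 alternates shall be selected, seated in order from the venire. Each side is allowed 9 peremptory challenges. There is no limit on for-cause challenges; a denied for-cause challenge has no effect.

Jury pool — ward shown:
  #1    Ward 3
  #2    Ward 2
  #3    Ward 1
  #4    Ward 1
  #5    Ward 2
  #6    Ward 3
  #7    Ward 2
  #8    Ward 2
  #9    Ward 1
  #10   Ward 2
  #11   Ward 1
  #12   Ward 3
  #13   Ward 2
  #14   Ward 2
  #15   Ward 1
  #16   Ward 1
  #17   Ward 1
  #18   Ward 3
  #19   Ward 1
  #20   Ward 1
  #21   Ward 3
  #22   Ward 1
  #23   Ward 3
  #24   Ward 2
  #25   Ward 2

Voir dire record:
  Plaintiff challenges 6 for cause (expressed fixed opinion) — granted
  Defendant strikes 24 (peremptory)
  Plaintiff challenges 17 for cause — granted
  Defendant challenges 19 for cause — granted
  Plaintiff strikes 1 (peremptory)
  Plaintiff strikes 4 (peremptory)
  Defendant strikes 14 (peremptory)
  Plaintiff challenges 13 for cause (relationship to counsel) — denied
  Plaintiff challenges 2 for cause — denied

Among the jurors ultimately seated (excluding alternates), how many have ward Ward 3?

Removed: #1, #4, #6, #14, #17, #19, #24.
Seated jurors 1–8: #2, #3, #5, #7, #8, #9, #10, #11 (alternates #12, #13, #15 not counted).
None of those are in Ward 3 → 0.

0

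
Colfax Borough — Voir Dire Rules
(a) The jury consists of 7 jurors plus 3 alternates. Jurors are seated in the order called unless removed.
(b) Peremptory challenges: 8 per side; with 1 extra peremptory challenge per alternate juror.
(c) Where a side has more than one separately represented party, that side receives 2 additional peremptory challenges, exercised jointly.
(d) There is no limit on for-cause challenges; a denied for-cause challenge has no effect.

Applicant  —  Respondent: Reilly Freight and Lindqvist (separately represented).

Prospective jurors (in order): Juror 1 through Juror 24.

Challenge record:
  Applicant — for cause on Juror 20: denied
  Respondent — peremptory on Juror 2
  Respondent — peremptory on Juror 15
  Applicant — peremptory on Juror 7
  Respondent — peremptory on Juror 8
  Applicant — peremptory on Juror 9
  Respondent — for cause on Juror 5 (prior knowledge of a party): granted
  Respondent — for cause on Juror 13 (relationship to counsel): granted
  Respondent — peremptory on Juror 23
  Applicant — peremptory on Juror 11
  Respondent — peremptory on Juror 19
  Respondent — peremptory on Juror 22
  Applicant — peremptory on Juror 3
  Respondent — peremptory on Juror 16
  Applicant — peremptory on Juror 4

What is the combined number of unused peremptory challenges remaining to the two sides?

12

Applicant allotment: 8 base + 1 × 3 alternates = 11. Respondent allotment: 8 base + 1 × 3 alternates + 2 multi-party = 13.
Applicant peremptories used: #7, #9, #11, #3, #4 — 5 (the for-cause on #20 doesn't count).
Respondent peremptories used: #2, #15, #8, #23, #19, #22, #16 — 7 (for-cause on #5, #13 don't count).
Remaining: (11 − 5) + (13 − 7) = 12.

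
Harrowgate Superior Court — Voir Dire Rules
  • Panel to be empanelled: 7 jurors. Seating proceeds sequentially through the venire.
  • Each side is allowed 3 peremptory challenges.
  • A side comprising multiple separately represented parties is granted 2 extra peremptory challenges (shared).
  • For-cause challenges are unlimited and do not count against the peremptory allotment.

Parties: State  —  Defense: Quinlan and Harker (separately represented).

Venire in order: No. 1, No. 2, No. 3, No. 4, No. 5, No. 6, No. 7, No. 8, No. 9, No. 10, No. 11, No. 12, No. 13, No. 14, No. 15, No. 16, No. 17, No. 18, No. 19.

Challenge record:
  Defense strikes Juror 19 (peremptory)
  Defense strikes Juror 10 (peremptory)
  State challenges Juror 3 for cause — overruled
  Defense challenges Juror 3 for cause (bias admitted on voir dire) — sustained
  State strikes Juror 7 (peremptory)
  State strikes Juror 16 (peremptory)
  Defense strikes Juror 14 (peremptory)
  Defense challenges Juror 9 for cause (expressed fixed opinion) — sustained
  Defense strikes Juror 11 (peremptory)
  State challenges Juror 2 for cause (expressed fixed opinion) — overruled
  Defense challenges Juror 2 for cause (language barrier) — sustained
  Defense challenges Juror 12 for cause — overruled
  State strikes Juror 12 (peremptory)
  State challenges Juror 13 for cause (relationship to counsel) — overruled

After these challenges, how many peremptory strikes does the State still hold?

0

State allotment: 3.
State peremptories used: #7, #16, #12 — 3 (for-cause on #3, #2, #13 don't count).
Remaining: 3 − 3 = 0.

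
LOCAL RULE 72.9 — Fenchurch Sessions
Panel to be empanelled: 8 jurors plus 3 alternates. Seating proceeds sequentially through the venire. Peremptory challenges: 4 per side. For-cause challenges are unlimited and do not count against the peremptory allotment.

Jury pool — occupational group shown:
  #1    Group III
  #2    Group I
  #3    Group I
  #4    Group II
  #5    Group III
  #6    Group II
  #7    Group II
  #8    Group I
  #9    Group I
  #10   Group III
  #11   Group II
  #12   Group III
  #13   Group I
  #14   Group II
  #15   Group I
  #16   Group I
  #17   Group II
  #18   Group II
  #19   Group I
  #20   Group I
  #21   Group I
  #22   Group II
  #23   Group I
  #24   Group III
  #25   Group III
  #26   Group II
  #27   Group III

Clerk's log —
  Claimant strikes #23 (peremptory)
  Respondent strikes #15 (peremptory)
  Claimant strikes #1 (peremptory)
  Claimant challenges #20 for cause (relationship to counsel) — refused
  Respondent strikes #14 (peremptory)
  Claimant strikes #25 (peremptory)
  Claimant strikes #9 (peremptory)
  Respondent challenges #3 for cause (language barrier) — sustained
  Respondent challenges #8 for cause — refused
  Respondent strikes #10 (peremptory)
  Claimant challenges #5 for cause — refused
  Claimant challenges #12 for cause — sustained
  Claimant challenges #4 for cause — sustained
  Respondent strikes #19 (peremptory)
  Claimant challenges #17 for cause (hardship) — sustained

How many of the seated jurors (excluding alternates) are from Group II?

3

Removed: #1, #3, #4, #9, #10, #12, #14, #15, #17, #19, #23, #25.
Seated jurors 1–8: #2, #5, #6, #7, #8, #11, #13, #16 (alternates #18, #20, #21 not counted).
Of those, in Group II: #6, #7, #11 → 3.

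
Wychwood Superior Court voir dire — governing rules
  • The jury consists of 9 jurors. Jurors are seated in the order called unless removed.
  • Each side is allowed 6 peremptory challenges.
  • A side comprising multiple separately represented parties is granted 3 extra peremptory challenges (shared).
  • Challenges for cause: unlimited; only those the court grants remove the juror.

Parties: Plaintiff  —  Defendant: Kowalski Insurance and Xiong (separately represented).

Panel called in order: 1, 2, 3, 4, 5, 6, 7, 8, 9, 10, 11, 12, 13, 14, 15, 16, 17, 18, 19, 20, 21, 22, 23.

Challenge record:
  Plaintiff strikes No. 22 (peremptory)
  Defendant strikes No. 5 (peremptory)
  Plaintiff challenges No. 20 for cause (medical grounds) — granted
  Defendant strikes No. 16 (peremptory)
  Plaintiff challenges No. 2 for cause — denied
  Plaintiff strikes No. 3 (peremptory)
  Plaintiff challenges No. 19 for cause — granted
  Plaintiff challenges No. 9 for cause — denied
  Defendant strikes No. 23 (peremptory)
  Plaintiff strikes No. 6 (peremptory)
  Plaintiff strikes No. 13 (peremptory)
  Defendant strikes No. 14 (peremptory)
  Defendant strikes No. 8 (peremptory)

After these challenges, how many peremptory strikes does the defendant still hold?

Defendant allotment: 6 base + 3 multi-party = 9.
Defendant peremptories used: #5, #16, #23, #14, #8 — 5.
Remaining: 9 − 5 = 4.

4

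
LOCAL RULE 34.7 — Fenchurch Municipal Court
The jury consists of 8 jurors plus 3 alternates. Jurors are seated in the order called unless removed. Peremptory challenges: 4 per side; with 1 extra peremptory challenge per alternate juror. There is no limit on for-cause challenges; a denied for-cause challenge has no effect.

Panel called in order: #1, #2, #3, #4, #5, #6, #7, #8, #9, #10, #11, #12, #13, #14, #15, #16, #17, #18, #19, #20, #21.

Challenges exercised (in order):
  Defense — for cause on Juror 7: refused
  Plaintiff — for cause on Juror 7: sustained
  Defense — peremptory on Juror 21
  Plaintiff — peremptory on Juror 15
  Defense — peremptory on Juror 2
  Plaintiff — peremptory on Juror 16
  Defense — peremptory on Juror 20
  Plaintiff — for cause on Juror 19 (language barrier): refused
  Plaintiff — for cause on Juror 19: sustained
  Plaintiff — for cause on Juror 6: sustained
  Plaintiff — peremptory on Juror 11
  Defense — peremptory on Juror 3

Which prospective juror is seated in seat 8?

13

Removed: #2, #3, #6, #7, #11, #15, #16, #19, #20, #21.
Seating in order: seats 1–8 → #1, #4, #5, #8, #9, #10, #12, #13; alternates → #14, #17, #18.
So seat 8 is #13.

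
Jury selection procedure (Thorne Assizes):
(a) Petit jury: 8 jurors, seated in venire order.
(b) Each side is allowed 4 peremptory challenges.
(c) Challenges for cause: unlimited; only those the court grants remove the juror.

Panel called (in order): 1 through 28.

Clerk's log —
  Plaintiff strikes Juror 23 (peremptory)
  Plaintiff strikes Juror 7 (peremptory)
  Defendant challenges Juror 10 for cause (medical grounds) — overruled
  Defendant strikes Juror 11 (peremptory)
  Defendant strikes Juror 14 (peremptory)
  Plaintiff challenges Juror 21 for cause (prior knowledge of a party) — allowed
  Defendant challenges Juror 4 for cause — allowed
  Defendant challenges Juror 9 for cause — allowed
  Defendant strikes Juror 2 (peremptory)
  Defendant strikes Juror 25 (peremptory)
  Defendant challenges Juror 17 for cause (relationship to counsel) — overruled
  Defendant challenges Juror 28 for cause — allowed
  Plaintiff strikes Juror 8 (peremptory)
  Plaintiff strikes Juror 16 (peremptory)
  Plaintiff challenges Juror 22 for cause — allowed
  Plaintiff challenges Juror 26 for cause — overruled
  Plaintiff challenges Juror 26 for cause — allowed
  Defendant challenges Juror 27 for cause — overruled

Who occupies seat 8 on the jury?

Removed: #2, #4, #7, #8, #9, #11, #14, #16, #21, #22, #23, #25, #26, #28. (#10, #17, #27 stay — for-cause denied.)
Filling seats in venire order through position 8: #1, #3, #5, #6, #10, #12, #13, #15.
So seat 8 is #15.

15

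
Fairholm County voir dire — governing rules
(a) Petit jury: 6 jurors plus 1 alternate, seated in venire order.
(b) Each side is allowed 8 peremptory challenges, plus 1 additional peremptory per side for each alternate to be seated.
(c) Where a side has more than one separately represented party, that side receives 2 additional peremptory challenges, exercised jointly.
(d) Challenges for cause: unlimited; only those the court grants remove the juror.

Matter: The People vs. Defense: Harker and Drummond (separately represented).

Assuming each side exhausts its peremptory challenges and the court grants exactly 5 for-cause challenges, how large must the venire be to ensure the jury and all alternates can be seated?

32

Seats to fill: 6 + 1 alternates = 7.
Peremptories — The People: 8 + 1×1 = 9; Defense: 8 + 1×1 + 2 = 11; total 20.
For-cause removals: 5.
Minimum venire: 7 + 20 + 5 = 32.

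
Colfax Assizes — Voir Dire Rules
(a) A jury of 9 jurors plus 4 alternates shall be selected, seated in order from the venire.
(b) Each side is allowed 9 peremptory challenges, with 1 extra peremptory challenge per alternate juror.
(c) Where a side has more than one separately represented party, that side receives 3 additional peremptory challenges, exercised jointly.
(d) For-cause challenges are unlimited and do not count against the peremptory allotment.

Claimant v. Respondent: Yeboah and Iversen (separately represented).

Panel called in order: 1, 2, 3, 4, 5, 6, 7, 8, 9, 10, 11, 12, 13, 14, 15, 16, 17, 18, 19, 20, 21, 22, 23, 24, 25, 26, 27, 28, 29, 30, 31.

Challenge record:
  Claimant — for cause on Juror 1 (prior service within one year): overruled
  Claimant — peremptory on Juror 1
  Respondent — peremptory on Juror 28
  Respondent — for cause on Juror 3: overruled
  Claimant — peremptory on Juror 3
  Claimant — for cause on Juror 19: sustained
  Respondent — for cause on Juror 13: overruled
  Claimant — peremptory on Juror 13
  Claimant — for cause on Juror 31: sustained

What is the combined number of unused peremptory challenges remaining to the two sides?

Claimant allotment: 9 base + 1 × 4 alternates = 13. Respondent allotment: 9 base + 1 × 4 alternates + 3 multi-party = 16.
Claimant peremptories used: #1, #3, #13 — 3 (for-cause on #1, #19, #31 don't count).
Respondent peremptories used: #28 — 1 (for-cause on #3, #13 don't count).
Remaining: (13 − 3) + (16 − 1) = 25.

25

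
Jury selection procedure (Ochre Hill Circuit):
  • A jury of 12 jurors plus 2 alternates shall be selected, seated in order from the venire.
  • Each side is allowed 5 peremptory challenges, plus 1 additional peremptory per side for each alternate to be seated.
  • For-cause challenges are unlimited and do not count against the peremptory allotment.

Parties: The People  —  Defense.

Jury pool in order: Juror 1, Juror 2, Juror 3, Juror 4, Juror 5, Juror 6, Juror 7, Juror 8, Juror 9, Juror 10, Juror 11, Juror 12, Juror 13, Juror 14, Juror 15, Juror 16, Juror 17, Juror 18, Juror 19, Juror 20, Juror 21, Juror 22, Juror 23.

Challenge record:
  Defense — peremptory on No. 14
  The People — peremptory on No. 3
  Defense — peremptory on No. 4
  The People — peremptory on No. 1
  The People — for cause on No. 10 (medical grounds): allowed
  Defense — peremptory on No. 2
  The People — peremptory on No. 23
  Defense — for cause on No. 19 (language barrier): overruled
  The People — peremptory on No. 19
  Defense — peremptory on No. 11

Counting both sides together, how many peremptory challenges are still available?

The People allotment: 5 base + 1 × 2 alternates = 7. Defense allotment: 5 base + 1 × 2 alternates = 7.
The People peremptories used: #3, #1, #23, #19 — 4 (the for-cause on #10 doesn't count).
Defense peremptories used: #14, #4, #2, #11 — 4 (the for-cause on #19 doesn't count).
Remaining: (7 − 4) + (7 − 4) = 6.

6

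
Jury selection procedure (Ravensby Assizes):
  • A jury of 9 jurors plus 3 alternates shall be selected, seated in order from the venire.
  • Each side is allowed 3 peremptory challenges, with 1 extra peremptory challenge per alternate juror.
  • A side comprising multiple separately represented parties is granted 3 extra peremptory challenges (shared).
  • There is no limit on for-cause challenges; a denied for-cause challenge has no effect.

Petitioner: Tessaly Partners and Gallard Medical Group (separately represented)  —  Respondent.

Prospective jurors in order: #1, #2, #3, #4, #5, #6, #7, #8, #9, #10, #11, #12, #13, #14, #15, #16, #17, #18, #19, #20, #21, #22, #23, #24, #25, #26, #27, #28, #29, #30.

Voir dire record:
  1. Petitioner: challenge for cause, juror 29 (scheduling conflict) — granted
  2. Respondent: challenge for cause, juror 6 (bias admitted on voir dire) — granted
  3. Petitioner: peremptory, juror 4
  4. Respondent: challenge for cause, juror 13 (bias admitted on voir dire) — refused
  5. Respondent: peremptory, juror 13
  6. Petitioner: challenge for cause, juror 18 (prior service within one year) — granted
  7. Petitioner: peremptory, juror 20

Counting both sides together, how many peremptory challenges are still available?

12

Petitioner allotment: 3 base + 1 × 3 alternates + 3 multi-party = 9. Respondent allotment: 3 base + 1 × 3 alternates = 6.
Petitioner peremptories used: #4, #20 — 2 (for-cause on #29, #18 don't count).
Respondent peremptories used: #13 — 1 (for-cause on #6, #13 don't count).
Remaining: (9 − 2) + (6 − 1) = 12.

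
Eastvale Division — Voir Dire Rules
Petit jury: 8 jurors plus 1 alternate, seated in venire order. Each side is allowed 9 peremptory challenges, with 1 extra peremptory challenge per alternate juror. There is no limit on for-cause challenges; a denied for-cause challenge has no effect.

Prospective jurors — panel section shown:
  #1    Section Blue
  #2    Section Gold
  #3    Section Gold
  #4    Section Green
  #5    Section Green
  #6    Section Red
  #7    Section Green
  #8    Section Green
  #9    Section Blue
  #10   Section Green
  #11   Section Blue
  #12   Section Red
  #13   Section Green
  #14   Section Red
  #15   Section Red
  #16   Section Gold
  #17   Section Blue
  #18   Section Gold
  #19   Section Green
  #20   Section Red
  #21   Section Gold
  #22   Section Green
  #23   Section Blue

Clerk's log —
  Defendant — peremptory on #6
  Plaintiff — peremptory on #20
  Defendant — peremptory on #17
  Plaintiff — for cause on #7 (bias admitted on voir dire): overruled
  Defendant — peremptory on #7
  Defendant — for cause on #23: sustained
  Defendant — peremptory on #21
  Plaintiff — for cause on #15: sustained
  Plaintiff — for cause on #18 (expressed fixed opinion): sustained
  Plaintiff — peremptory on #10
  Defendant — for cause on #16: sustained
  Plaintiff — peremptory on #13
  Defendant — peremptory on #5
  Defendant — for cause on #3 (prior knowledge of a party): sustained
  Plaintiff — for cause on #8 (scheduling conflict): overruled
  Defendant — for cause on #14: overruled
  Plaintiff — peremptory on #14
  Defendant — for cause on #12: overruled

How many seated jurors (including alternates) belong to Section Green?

Removed: #3, #5, #6, #7, #10, #13, #14, #15, #16, #17, #18, #20, #21, #23.
Seated (9 incl. alternates): #1, #2, #4, #8, #9, #11, #12, #19, #22.
Of those, in Section Green: #4, #8, #19, #22 → 4.

4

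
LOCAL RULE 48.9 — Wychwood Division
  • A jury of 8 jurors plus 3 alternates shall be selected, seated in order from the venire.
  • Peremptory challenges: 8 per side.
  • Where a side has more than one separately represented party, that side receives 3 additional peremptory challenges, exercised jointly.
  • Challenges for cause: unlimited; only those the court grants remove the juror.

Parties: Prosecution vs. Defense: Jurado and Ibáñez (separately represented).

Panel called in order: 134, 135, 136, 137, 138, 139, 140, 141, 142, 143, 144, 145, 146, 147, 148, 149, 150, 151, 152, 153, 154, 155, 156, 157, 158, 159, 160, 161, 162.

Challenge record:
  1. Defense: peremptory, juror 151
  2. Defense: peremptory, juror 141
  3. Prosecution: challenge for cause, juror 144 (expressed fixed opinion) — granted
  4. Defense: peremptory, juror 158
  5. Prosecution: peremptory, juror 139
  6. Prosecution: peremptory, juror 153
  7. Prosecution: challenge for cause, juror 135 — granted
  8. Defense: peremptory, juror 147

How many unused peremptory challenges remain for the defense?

7

Defense allotment: 8 base + 3 multi-party = 11.
Defense peremptories used: #151, #141, #158, #147 — 4.
Remaining: 11 − 4 = 7.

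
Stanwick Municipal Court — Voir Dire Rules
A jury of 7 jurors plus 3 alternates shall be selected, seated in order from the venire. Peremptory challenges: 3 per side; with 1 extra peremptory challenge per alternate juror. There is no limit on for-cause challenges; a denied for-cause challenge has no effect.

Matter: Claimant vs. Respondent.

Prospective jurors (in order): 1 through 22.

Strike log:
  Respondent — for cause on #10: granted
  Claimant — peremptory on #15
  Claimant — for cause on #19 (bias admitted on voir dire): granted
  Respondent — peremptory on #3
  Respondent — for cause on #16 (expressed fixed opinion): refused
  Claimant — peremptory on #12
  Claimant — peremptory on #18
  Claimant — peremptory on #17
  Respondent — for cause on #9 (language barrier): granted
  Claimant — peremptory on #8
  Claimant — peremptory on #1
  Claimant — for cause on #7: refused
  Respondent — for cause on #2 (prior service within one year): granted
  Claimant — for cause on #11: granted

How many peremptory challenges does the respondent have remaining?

Respondent allotment: 3 base + 1 × 3 alternates = 6.
Respondent peremptories used: #3 — 1 (for-cause on #10, #16, #9, #2 don't count).
Remaining: 6 − 1 = 5.

5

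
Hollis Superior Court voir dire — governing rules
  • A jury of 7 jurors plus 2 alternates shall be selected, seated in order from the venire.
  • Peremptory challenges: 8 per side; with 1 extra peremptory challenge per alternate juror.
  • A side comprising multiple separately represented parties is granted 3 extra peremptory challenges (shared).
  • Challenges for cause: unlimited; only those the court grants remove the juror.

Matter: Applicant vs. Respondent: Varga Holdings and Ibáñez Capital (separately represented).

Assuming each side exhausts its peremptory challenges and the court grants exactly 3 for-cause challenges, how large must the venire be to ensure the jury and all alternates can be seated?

Seats to fill: 7 + 2 alternates = 9.
Peremptories — Applicant: 8 + 1×2 = 10; Respondent: 8 + 1×2 + 3 = 13; total 23.
For-cause removals: 3.
Minimum venire: 9 + 23 + 3 = 35.

35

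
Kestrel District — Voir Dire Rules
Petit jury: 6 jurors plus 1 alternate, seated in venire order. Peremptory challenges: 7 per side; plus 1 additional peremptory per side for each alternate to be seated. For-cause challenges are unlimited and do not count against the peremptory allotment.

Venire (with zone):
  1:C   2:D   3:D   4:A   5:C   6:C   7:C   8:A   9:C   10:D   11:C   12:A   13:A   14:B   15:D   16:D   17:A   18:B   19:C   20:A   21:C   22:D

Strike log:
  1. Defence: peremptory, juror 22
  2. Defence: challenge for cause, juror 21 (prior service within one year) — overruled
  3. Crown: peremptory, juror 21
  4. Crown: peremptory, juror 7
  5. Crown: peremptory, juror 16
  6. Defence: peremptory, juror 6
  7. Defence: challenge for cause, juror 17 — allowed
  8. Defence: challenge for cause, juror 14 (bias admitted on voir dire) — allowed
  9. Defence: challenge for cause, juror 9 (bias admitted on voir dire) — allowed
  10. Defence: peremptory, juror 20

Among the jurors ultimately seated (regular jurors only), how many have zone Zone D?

2

Removed: #6, #7, #9, #14, #16, #17, #20, #21, #22.
Seated jurors 1–6: #1, #2, #3, #4, #5, #8 (alternates #10 not counted).
Of those, in Zone D: #2, #3 → 2.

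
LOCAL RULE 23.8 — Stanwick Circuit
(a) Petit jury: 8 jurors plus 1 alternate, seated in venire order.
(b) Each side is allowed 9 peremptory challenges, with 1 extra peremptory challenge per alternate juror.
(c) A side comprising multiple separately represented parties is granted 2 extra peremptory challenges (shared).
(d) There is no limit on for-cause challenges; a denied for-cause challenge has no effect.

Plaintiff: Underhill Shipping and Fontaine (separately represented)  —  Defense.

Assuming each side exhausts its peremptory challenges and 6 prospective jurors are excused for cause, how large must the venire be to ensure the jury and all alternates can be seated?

37

Seats to fill: 8 + 1 alternates = 9.
Peremptories — Plaintiff: 9 + 1×1 + 2 = 12; Defense: 9 + 1×1 = 10; total 22.
For-cause removals: 6.
Minimum venire: 9 + 22 + 6 = 37.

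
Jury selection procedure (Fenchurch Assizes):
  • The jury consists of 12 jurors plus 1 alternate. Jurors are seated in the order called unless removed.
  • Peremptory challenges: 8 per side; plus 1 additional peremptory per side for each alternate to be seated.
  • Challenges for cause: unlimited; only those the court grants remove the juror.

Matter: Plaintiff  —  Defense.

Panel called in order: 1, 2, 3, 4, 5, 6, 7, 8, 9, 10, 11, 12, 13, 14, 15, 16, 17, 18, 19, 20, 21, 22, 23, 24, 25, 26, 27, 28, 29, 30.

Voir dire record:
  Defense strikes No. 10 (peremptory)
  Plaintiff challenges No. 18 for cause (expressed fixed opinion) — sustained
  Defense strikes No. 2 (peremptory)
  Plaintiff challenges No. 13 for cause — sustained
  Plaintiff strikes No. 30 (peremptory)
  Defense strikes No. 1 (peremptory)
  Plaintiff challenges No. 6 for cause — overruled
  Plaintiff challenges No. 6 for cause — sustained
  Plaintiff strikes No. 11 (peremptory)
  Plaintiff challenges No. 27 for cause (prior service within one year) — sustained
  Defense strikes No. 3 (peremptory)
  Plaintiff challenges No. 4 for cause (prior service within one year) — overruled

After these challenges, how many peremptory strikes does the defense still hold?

5

Defense allotment: 8 base + 1 × 1 alternate = 9.
Defense peremptories used: #10, #2, #1, #3 — 4.
Remaining: 9 − 4 = 5.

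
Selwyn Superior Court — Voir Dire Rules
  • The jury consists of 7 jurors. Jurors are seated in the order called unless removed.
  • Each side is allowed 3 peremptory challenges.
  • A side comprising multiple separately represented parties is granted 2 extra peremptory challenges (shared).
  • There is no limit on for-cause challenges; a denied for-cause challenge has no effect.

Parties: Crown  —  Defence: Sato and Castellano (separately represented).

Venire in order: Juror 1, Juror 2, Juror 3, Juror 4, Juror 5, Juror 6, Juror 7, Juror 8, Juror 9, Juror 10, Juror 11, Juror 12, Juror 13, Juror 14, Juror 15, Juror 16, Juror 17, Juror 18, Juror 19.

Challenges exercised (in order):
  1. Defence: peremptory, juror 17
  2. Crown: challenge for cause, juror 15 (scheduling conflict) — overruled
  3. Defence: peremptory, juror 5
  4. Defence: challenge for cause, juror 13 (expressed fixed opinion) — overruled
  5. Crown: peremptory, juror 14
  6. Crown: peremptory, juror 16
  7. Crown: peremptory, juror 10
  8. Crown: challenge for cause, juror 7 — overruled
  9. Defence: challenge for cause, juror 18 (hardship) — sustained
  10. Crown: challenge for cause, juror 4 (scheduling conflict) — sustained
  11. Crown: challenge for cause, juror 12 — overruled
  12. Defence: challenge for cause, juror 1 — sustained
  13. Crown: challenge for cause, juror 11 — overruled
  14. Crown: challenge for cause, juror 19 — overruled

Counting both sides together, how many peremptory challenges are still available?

Crown allotment: 3. Defence allotment: 3 base + 2 multi-party = 5.
Crown peremptories used: #14, #16, #10 — 3 (for-cause on #15, #7, #4, #12, #11, #19 don't count).
Defence peremptories used: #17, #5 — 2 (for-cause on #13, #18, #1 don't count).
Remaining: (3 − 3) + (5 − 2) = 3.

3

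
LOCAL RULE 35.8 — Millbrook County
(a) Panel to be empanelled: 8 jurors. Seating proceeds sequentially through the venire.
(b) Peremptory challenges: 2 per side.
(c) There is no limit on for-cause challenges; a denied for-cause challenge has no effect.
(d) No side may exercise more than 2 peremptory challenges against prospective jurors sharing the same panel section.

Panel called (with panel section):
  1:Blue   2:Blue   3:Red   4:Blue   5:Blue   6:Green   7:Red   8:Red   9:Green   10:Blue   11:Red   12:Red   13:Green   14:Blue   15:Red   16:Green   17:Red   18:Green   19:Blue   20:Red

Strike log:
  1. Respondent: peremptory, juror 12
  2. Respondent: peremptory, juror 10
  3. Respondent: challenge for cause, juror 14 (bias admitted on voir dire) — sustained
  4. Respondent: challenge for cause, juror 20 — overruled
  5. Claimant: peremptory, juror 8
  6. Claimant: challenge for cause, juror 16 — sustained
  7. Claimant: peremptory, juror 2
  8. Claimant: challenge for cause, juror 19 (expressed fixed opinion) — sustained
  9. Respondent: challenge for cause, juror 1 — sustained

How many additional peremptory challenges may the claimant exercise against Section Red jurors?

0

Claimant peremptories so far: #8, #2 — 2 of 2 used, 0 left overall.
Against Section Red: #8 — 1 used; per-section cap 2 leaves 1.
Binding limit: min(0, 1) = 0.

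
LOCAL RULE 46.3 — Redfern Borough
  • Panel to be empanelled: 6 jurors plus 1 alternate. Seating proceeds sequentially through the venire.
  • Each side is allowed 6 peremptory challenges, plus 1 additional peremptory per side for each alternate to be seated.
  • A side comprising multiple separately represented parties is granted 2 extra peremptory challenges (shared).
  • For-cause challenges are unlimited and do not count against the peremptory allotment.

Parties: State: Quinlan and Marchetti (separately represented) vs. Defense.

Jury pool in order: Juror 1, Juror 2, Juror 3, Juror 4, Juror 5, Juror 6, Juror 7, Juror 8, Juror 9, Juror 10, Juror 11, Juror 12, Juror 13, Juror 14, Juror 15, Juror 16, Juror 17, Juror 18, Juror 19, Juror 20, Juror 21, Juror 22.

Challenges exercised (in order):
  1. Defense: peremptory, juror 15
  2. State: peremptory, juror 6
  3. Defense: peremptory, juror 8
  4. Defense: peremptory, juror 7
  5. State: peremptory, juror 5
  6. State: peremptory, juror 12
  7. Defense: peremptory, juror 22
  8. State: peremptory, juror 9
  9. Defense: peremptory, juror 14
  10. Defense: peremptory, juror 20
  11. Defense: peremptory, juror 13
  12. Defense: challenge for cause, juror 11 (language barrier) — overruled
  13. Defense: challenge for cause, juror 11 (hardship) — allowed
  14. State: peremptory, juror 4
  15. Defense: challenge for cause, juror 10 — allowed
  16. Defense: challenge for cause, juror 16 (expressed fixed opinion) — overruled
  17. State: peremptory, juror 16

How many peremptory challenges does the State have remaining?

3

State allotment: 6 base + 1 × 1 alternate + 2 multi-party = 9.
State peremptories used: #6, #5, #12, #9, #4, #16 — 6.
Remaining: 9 − 6 = 3.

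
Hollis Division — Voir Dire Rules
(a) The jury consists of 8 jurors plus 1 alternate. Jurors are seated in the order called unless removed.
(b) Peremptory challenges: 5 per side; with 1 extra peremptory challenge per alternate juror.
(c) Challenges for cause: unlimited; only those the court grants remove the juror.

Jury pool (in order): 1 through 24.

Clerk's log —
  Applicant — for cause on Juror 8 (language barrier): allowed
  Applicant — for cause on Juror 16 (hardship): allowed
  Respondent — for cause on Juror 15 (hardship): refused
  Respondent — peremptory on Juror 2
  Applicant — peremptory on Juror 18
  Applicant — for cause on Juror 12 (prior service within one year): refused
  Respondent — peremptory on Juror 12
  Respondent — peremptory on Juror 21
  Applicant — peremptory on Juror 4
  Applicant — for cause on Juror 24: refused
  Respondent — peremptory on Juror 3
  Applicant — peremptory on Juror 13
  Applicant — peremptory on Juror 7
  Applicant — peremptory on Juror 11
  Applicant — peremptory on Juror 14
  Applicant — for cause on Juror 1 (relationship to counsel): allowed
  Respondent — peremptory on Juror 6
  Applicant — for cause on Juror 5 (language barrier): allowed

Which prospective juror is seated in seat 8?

Removed: #1, #2, #3, #4, #5, #6, #7, #8, #11, #12, #13, #14, #16, #18, #21. (#15, #24 stay — for-cause denied.)
Seating in order: seats 1–8 → #9, #10, #15, #17, #19, #20, #22, #23; alternates → #24.
So seat 8 is #23.

23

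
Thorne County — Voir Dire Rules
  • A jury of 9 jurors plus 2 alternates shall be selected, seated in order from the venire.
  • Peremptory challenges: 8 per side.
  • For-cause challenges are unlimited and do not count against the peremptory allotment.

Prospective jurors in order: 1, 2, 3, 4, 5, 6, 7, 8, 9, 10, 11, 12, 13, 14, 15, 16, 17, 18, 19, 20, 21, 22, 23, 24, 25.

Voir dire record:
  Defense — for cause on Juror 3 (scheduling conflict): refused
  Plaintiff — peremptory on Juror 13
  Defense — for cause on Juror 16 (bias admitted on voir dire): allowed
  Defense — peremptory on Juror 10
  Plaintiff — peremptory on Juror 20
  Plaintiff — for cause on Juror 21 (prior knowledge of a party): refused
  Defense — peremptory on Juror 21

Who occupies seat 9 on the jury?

Removed: #10, #13, #16, #20, #21. (#3 stays — for-cause denied.)
Seating in order: seats 1–9 → #1, #2, #3, #4, #5, #6, #7, #8, #9; alternates → #11, #12.
So seat 9 is #9.

9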